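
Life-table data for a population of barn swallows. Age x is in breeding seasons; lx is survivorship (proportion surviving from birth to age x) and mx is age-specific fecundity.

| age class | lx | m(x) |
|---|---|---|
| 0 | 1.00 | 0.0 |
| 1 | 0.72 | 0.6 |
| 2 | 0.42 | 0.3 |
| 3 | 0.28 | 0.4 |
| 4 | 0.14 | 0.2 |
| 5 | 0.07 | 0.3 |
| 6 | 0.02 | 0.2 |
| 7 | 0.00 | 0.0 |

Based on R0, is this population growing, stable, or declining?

R0 = Σ lx·mx = 0 + 0.432 + 0.126 + 0.112 + 0.028 + 0.021 + 0.004 + 0 = 0.723
R0 < 1, so the population is declining.

declining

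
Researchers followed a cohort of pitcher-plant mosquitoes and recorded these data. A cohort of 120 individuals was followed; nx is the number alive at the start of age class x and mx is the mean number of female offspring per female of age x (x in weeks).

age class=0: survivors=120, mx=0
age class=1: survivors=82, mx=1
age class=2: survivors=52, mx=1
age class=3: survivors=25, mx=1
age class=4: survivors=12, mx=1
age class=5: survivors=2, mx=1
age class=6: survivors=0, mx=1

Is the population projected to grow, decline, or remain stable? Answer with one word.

growing

lx = nx/n0 = nx/120: 1, 0.68333…, 0.43333…, 0.20833…, 0.1, 0.01667…, 0
R0 = Σ lx·mx = 0 + 0.683333… + 0.433333… + 0.208333… + 0.1 + 0.016667… + 0 = 1.441667…
R0 > 1, so the population is growing.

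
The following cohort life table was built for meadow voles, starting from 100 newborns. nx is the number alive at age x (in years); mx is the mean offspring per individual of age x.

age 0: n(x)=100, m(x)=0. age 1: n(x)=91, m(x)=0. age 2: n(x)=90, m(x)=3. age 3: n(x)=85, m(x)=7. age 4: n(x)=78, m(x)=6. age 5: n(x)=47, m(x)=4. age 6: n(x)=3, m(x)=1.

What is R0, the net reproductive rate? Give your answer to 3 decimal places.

15.240

lx = nx/n0 = nx/100: 1, 0.91, 0.9, 0.85, 0.78, 0.47, 0.03
lx·mx by age: 0, 0, 2.7, 5.95, 4.68, 1.88, 0.03
R0 = Σ lx·mx = 15.24 → 15.240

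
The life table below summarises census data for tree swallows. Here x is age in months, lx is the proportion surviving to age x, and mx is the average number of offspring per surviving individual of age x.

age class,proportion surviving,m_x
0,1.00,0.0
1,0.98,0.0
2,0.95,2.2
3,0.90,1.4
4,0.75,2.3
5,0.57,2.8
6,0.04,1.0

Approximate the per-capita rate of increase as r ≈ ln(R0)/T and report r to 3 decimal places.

0.554

R0 = Σ lx·mx = 0 + 0 + 2.09 + 1.26 + 1.725 + 1.596 + 0.04 = 6.711
Σ x·lx·mx = 23.08; T = 23.08/6.711 = 3.43913…
r ≈ ln(R0)/T = ln(6.711)/3.43913… = 0.55356… → 0.554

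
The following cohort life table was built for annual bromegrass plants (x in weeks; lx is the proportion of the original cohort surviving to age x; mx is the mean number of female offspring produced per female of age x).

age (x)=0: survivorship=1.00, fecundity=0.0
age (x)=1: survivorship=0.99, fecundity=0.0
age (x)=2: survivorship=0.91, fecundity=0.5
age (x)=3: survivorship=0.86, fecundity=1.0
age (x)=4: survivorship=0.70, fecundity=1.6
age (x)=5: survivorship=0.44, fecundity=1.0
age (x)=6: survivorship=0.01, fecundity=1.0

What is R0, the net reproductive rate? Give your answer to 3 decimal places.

lx·mx by age: 0, 0, 0.455, 0.86, 1.12, 0.44, 0.01
R0 = Σ lx·mx = 2.885 → 2.885

2.885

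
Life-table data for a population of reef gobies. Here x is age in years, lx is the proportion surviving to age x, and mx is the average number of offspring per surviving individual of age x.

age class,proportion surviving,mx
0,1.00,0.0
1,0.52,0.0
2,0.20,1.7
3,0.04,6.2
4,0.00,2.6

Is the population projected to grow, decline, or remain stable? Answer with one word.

declining

R0 = Σ lx·mx = 0 + 0 + 0.34 + 0.248 + 0 = 0.588
R0 < 1, so the population is declining.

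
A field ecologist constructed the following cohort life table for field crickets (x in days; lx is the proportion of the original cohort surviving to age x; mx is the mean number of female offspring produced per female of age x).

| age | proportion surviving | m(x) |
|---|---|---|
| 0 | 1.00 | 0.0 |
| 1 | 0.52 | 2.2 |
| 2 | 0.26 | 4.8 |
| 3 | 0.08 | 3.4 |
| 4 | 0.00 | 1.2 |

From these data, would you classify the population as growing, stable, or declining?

R0 = Σ lx·mx = 0 + 1.144 + 1.248 + 0.272 + 0 = 2.664
R0 > 1, so the population is growing.

growing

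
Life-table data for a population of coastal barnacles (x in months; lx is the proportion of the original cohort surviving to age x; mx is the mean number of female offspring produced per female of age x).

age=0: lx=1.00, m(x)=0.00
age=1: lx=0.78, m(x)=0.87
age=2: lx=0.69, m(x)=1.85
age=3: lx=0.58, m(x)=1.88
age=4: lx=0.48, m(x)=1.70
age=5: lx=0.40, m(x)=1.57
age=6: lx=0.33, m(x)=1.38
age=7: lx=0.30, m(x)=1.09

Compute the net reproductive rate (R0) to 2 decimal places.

lx·mx by age: 0, 0.6786, 1.2765, 1.0904, 0.816, 0.628, 0.4554, 0.327
R0 = Σ lx·mx = 5.2719 → 5.27

5.27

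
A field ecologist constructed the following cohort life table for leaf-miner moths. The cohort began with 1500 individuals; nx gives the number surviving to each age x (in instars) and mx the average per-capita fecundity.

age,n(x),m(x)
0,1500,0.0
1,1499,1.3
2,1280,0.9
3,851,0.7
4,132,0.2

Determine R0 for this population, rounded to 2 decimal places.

2.48

lx = nx/n0 = nx/1500: 1, 0.99933…, 0.85333…, 0.56733…, 0.088
lx·mx by age: 0, 1.299133…, 0.768…, 0.397133…, 0.0176
R0 = Σ lx·mx = 2.481867… → 2.48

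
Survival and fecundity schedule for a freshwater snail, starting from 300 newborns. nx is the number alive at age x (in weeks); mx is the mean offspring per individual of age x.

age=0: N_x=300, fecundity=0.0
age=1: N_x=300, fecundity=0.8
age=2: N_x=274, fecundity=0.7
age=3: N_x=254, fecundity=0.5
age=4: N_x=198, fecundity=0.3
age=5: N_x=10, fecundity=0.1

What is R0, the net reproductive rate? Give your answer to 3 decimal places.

2.064

lx = nx/n0 = nx/300: 1, 1, 0.91333…, 0.84667…, 0.66, 0.03333…
lx·mx by age: 0, 0.8, 0.639333…, 0.423333…, 0.198, 0.003333…
R0 = Σ lx·mx = 2.064… → 2.064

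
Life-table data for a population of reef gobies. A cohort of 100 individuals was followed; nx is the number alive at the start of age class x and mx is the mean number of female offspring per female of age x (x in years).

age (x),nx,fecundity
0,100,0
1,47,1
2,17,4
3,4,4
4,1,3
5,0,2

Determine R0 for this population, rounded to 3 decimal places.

1.340

lx = nx/n0 = nx/100: 1, 0.47, 0.17, 0.04, 0.01, 0
lx·mx by age: 0, 0.47, 0.68, 0.16, 0.03, 0
R0 = Σ lx·mx = 1.34 → 1.340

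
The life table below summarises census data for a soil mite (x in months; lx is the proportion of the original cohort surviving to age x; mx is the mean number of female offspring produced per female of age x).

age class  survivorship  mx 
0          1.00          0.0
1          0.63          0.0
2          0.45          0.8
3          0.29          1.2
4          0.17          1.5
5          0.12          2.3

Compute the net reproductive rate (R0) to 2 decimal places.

1.24

lx·mx by age: 0, 0, 0.36, 0.348, 0.255, 0.276
R0 = Σ lx·mx = 1.239 → 1.24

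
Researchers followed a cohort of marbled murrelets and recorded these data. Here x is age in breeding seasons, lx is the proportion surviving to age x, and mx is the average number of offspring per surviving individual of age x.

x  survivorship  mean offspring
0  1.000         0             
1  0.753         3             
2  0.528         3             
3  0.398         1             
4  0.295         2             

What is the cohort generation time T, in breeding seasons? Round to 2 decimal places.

lx·mx: 0, 2.259, 1.584, 0.398, 0.59 → R0 = 4.831
x·lx·mx: 0, 2.259, 3.168, 1.194, 2.36 → Σ = 8.981
T = 8.981 / 4.831 = 1.859035… → 1.86

1.86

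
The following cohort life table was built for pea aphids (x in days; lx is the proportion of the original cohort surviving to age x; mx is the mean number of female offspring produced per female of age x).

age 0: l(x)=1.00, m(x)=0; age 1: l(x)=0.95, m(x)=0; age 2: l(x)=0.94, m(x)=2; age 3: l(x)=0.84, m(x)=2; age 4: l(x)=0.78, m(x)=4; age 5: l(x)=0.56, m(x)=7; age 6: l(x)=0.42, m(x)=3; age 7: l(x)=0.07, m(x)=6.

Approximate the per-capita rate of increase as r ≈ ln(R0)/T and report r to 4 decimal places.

R0 = Σ lx·mx = 0 + 0 + 1.88 + 1.68 + 3.12 + 3.92 + 1.26 + 0.42 = 12.28
Σ x·lx·mx = 51.38; T = 51.38/12.28 = 4.18404…
r ≈ ln(R0)/T = ln(12.28)/4.18404… = 0.599414… → 0.5994

0.5994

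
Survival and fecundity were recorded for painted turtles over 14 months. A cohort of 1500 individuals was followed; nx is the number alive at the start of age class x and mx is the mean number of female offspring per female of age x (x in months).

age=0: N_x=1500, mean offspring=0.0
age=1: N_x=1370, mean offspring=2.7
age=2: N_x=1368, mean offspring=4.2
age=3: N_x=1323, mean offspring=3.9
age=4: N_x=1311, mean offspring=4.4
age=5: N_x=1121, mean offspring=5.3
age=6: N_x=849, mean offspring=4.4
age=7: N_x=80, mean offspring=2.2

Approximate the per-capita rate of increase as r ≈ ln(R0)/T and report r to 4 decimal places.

lx = nx/n0 = nx/1500: 1, 0.91333…, 0.912, 0.882, 0.874, 0.74733…, 0.566, 0.05333…
R0 = Σ lx·mx = 0 + 2.466… + 3.8304 + 3.4398 + 3.8456 + 3.96087… + 2.4904 + 0.11733… = 20.1504…
Σ x·lx·mx = 71.396667…; T = 71.396667…/20.1504… = 3.54319…
r ≈ ln(R0)/T = ln(20.1504…)/3.54319… = 0.847605… → 0.8476

0.8476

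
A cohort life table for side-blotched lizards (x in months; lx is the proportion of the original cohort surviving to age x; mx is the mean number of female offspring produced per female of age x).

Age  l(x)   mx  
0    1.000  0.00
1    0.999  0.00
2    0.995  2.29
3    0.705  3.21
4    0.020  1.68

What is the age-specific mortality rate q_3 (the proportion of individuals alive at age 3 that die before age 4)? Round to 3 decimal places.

q_3 = (l_3 − l_4) / l_3 = (0.705 − 0.02) / 0.705
     = 0.685 / 0.705 = 0.971631… → 0.972

0.972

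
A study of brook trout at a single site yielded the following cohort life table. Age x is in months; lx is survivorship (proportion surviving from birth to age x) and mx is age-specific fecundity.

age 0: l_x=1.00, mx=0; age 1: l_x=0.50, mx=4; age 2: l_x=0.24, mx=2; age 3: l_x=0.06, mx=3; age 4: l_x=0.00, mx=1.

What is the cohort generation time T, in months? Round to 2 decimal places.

lx·mx: 0, 2, 0.48, 0.18, 0 → R0 = 2.66
x·lx·mx: 0, 2, 0.96, 0.54, 0 → Σ = 3.5
T = 3.5 / 2.66 = 1.315789… → 1.32

1.32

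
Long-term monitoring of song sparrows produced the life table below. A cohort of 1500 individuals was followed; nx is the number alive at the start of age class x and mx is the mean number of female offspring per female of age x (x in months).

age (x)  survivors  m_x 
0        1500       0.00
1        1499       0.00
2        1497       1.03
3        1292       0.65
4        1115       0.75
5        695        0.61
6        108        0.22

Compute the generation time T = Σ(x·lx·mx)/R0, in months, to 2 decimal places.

3.06

lx = nx/n0 = nx/1500: 1, 0.99933…, 0.998, 0.86133…, 0.74333…, 0.46333…, 0.072
lx·mx: 0, 0, 1.02794, 0.559867…, 0.5575…, 0.282633…, 0.01584 → R0 = 2.44378…
x·lx·mx: 0, 0, 2.05588, 1.6796…, 2.23…, 1.413167…, 0.09504 → Σ = 7.473687…
T = 7.473687… / 2.44378… = 3.058249… → 3.06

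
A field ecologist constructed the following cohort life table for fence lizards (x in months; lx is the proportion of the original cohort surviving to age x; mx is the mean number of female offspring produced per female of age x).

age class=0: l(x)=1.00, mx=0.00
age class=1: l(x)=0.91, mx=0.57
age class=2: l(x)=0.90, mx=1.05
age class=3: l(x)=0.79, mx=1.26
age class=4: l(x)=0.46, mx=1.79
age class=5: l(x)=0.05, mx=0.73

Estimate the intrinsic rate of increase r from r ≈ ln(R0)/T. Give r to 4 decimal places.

R0 = Σ lx·mx = 0 + 0.5187 + 0.945 + 0.9954 + 0.8234 + 0.0365 = 3.319
Σ x·lx·mx = 8.871; T = 8.871/3.319 = 2.67279…
r ≈ ln(R0)/T = ln(3.319)/2.67279… = 0.448843… → 0.4488

0.4488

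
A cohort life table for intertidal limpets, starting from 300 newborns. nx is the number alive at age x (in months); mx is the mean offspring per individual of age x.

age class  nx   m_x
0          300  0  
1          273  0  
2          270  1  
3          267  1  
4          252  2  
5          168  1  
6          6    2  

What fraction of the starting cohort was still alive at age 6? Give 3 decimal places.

l_6 = n_6/n_0 = 6/300 = 0.02 → 0.020

0.020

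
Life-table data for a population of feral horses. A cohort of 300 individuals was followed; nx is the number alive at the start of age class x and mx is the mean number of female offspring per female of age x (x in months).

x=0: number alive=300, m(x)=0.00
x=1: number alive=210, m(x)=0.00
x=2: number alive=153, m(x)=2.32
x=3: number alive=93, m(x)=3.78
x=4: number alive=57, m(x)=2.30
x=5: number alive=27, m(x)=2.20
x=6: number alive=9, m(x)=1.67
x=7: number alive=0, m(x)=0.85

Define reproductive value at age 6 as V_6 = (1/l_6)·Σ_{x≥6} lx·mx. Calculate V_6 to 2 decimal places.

1.67

lx = nx/n0 = nx/300: 1, 0.7, 0.51, 0.31, 0.19, 0.09, 0.03, 0
lx·mx for x ≥ 6: 0.0501, 0 → sum = 0.0501
V_6 = 0.0501 / l_6 = 0.0501 / 0.03 = 1.67 → 1.67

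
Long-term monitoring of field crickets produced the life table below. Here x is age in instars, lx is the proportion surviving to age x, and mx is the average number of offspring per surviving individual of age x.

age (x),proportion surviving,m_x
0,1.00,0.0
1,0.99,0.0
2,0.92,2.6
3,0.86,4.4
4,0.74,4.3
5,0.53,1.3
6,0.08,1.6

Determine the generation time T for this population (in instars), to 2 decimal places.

lx·mx: 0, 0, 2.392, 3.784, 3.182, 0.689, 0.128 → R0 = 10.175
x·lx·mx: 0, 0, 4.784, 11.352, 12.728, 3.445, 0.768 → Σ = 33.077
T = 33.077 / 10.175 = 3.250811… → 3.25

3.25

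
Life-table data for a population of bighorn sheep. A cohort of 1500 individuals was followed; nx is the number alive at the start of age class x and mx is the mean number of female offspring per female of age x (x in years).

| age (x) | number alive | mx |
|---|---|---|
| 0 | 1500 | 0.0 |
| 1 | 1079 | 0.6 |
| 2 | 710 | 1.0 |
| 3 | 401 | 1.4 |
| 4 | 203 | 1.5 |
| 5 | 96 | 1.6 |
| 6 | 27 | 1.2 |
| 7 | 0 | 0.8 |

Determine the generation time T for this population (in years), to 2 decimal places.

2.46

lx = nx/n0 = nx/1500: 1, 0.71933…, 0.47333…, 0.26733…, 0.13533…, 0.064, 0.018, 0
lx·mx: 0, 0.4316…, 0.473333…, 0.374267…, 0.203…, 0.1024, 0.0216, 0 → R0 = 1.6062…
x·lx·mx: 0, 0.4316…, 0.946667…, 1.1228…, 0.812…, 0.512, 0.1296, 0 → Σ = 3.954667…
T = 3.954667… / 1.6062… = 2.462126… → 2.46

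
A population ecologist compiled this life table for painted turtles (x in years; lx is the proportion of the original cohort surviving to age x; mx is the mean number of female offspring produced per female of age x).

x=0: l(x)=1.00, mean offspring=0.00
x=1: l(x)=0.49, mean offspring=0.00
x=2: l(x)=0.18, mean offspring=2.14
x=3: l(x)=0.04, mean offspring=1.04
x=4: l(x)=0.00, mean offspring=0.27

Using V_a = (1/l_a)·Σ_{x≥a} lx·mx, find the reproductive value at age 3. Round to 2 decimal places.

lx·mx for x ≥ 3: 0.0416, 0 → sum = 0.0416
V_3 = 0.0416 / l_3 = 0.0416 / 0.04 = 1.04 → 1.04

1.04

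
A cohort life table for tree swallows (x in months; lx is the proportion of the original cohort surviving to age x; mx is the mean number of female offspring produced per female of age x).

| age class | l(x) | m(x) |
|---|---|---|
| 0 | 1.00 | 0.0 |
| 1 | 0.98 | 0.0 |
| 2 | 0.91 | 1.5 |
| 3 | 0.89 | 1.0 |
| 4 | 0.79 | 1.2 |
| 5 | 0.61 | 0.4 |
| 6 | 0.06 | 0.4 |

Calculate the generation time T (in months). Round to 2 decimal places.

lx·mx: 0, 0, 1.365, 0.89, 0.948, 0.244, 0.024 → R0 = 3.471
x·lx·mx: 0, 0, 2.73, 2.67, 3.792, 1.22, 0.144 → Σ = 10.556
T = 10.556 / 3.471 = 3.041199… → 3.04

3.04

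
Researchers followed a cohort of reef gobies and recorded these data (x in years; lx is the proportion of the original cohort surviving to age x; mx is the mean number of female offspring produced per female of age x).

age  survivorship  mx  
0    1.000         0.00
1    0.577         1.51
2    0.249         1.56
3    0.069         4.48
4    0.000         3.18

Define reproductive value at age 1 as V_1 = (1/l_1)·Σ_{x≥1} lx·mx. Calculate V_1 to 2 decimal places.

2.72

lx·mx for x ≥ 1: 0.87127, 0.38844, 0.30912, 0 → sum = 1.56883
V_1 = 1.56883 / l_1 = 1.56883 / 0.577 = 2.718943… → 2.72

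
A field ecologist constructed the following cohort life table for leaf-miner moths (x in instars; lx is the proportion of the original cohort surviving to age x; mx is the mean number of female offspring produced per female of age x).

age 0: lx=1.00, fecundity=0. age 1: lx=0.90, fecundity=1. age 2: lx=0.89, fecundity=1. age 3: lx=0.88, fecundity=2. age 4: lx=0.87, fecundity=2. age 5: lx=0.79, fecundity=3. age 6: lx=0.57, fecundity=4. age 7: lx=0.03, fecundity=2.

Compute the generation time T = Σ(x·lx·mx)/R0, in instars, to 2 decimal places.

4.09

lx·mx: 0, 0.9, 0.89, 1.76, 1.74, 2.37, 2.28, 0.06 → R0 = 10
x·lx·mx: 0, 0.9, 1.78, 5.28, 6.96, 11.85, 13.68, 0.42 → Σ = 40.87
T = 40.87 / 10 = 4.087 → 4.09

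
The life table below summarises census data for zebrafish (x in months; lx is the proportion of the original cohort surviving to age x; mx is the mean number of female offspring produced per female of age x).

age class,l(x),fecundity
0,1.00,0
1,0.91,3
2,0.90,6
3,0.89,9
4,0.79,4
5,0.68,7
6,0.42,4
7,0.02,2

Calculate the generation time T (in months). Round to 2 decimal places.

lx·mx: 0, 2.73, 5.4, 8.01, 3.16, 4.76, 1.68, 0.04 → R0 = 25.78
x·lx·mx: 0, 2.73, 10.8, 24.03, 12.64, 23.8, 10.08, 0.28 → Σ = 84.36
T = 84.36 / 25.78 = 3.272304… → 3.27

3.27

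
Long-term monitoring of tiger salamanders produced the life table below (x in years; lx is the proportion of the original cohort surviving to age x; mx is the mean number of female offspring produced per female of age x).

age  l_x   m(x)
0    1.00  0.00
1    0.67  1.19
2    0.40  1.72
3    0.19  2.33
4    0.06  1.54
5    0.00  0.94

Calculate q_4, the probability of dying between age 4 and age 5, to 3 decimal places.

1.000

q_4 = (l_4 − l_5) / l_4 = (0.06 − 0) / 0.06
     = 0.06 / 0.06 = 1 → 1.000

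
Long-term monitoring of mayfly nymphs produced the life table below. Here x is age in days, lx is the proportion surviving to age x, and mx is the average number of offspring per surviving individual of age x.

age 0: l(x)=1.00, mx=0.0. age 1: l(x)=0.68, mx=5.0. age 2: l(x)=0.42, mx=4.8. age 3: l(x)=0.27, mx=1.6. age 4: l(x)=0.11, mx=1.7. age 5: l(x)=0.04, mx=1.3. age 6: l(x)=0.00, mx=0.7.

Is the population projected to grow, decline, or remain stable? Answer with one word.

growing

R0 = Σ lx·mx = 0 + 3.4 + 2.016 + 0.432 + 0.187 + 0.052 + 0 = 6.087
R0 > 1, so the population is growing.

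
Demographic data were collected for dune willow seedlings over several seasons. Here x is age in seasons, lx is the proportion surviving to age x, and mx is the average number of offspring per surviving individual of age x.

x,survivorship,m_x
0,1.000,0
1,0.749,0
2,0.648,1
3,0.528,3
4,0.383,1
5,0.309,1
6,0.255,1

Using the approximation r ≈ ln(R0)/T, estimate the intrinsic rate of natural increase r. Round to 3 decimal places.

0.345

R0 = Σ lx·mx = 0 + 0 + 0.648 + 1.584 + 0.383 + 0.309 + 0.255 = 3.179
Σ x·lx·mx = 10.655; T = 10.655/3.179 = 3.35168…
r ≈ ln(R0)/T = ln(3.179)/3.35168… = 0.34507… → 0.345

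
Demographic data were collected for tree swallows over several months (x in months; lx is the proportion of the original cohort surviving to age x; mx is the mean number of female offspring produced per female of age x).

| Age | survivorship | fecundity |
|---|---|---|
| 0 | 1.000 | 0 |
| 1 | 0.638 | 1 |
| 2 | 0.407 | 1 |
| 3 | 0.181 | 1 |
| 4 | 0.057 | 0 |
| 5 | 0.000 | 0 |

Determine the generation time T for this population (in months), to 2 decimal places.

1.63

lx·mx: 0, 0.638, 0.407, 0.181, 0, 0 → R0 = 1.226
x·lx·mx: 0, 0.638, 0.814, 0.543, 0, 0 → Σ = 1.995
T = 1.995 / 1.226 = 1.627243… → 1.63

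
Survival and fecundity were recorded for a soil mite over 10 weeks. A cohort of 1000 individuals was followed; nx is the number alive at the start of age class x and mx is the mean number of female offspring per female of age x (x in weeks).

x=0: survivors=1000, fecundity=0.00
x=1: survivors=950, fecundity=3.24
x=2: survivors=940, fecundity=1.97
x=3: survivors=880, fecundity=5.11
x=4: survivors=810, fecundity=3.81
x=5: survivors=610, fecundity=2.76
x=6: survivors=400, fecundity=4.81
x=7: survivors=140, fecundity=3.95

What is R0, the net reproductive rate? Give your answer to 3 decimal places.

16.673

lx = nx/n0 = nx/1000: 1, 0.95, 0.94, 0.88, 0.81, 0.61, 0.4, 0.14
lx·mx by age: 0, 3.078, 1.8518, 4.4968, 3.0861, 1.6836, 1.924, 0.553
R0 = Σ lx·mx = 16.6733 → 16.673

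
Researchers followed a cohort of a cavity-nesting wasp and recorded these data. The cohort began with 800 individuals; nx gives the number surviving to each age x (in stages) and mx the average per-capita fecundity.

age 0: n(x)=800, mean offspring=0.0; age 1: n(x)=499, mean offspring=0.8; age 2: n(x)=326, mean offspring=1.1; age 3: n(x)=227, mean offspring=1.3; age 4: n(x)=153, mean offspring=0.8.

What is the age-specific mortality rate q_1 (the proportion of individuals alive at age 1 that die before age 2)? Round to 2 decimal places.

lx = nx/n0 = nx/800: 1, 0.62375, 0.4075, 0.28375, 0.19125
q_1 = (l_1 − l_2) / l_1 = (0.62375 − 0.4075) / 0.62375
     = 0.21625 / 0.62375 = 0.346693… → 0.35

0.35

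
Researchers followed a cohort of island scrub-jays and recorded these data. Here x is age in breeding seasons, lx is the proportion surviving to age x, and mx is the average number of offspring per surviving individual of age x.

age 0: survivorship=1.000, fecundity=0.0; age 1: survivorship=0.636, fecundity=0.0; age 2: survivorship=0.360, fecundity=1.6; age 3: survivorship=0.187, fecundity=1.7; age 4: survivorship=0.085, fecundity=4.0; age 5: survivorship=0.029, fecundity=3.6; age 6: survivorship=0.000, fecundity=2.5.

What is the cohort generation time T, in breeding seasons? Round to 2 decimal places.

lx·mx: 0, 0, 0.576, 0.3179, 0.34, 0.1044, 0 → R0 = 1.3383
x·lx·mx: 0, 0, 1.152, 0.9537, 1.36, 0.522, 0 → Σ = 3.9877
T = 3.9877 / 1.3383 = 2.979676… → 2.98

2.98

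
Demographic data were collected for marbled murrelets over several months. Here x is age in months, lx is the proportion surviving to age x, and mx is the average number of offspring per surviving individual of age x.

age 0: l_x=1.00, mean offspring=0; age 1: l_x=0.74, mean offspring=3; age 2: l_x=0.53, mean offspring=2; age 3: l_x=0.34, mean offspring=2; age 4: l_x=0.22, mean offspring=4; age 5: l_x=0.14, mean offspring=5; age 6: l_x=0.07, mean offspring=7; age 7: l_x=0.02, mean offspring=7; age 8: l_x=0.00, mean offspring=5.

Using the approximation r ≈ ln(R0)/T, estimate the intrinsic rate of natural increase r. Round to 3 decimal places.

R0 = Σ lx·mx = 0 + 2.22 + 1.06 + 0.68 + 0.88 + 0.7 + 0.49 + 0.14 + 0 = 6.17
Σ x·lx·mx = 17.32; T = 17.32/6.17 = 2.80713…
r ≈ ln(R0)/T = ln(6.17)/2.80713… = 0.64824… → 0.648

0.648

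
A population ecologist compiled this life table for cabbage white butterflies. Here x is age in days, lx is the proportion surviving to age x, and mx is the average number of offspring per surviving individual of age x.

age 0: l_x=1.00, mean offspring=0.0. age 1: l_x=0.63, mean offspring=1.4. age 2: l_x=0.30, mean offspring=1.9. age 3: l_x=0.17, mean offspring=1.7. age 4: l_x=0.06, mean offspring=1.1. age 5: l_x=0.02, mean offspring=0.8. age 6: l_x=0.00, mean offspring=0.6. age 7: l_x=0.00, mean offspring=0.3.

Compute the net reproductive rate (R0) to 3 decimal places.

lx·mx by age: 0, 0.882, 0.57, 0.289, 0.066, 0.016, 0, 0
R0 = Σ lx·mx = 1.823 → 1.823

1.823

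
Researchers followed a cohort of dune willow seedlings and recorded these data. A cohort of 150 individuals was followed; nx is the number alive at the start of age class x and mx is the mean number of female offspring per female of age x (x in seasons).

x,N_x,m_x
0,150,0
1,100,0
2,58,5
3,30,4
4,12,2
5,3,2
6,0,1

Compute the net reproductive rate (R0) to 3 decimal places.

2.933

lx = nx/n0 = nx/150: 1, 0.66667…, 0.38667…, 0.2, 0.08, 0.02, 0
lx·mx by age: 0, 0, 1.933333…, 0.8, 0.16, 0.04, 0
R0 = Σ lx·mx = 2.933333… → 2.933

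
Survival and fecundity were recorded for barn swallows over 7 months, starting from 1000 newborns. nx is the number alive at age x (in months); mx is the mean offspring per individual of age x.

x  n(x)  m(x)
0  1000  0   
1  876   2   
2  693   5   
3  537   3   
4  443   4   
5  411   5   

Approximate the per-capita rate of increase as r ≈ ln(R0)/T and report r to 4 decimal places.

lx = nx/n0 = nx/1000: 1, 0.876, 0.693, 0.537, 0.443, 0.411
R0 = Σ lx·mx = 0 + 1.752 + 3.465 + 1.611 + 1.772 + 2.055 = 10.655
Σ x·lx·mx = 30.878; T = 30.878/10.655 = 2.89798…
r ≈ ln(R0)/T = ln(10.655)/2.89798… = 0.81644… → 0.8164

0.8164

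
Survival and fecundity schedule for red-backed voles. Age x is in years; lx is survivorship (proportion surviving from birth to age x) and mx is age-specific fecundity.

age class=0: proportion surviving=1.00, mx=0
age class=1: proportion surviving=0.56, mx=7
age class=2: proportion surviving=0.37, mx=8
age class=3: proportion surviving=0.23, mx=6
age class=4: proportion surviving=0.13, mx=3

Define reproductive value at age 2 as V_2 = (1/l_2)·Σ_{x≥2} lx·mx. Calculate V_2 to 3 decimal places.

12.784

lx·mx for x ≥ 2: 2.96, 1.38, 0.39 → sum = 4.73
V_2 = 4.73 / l_2 = 4.73 / 0.37 = 12.783784… → 12.784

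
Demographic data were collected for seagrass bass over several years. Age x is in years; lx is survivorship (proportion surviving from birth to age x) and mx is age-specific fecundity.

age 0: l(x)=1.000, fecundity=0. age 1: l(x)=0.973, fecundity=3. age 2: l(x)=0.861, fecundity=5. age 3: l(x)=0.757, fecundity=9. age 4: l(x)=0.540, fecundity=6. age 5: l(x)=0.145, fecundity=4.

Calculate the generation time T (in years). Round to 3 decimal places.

lx·mx: 0, 2.919, 4.305, 6.813, 3.24, 0.58 → R0 = 17.857
x·lx·mx: 0, 2.919, 8.61, 20.439, 12.96, 2.9 → Σ = 47.828
T = 47.828 / 17.857 = 2.678389… → 2.678

2.678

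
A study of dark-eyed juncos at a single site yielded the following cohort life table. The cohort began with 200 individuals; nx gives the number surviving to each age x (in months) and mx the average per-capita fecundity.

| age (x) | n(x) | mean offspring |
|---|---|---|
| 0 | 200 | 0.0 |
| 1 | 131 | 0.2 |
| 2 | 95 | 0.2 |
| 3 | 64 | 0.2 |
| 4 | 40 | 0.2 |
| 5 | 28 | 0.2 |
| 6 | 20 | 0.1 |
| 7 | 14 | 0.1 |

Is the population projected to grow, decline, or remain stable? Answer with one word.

lx = nx/n0 = nx/200: 1, 0.655, 0.475, 0.32, 0.2, 0.14, 0.1, 0.07
R0 = Σ lx·mx = 0 + 0.131 + 0.095 + 0.064 + 0.04 + 0.028 + 0.01 + 0.007 = 0.375
R0 < 1, so the population is declining.

declining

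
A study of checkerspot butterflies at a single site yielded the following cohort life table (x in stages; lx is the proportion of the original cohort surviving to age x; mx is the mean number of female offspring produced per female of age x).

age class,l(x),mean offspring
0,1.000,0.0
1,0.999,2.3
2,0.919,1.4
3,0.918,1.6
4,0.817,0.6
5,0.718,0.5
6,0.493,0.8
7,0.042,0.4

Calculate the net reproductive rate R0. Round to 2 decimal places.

lx·mx by age: 0, 2.2977, 1.2866, 1.4688, 0.4902, 0.359, 0.3944, 0.0168
R0 = Σ lx·mx = 6.3135 → 6.31

6.31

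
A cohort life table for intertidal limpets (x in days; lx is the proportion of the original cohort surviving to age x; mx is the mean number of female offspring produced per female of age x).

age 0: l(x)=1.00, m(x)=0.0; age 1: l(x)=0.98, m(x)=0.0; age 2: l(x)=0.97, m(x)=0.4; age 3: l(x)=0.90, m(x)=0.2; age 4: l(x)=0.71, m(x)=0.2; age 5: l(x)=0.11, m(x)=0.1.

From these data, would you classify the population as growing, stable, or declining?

declining

R0 = Σ lx·mx = 0 + 0 + 0.388 + 0.18 + 0.142 + 0.011 = 0.721
R0 < 1, so the population is declining.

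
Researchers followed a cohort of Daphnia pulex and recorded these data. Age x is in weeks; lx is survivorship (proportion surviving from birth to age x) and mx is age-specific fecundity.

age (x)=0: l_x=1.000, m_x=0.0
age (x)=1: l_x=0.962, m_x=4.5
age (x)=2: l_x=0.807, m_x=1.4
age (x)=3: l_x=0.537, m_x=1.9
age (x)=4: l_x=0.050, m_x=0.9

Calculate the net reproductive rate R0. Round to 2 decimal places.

6.52

lx·mx by age: 0, 4.329, 1.1298, 1.0203, 0.045
R0 = Σ lx·mx = 6.5241 → 6.52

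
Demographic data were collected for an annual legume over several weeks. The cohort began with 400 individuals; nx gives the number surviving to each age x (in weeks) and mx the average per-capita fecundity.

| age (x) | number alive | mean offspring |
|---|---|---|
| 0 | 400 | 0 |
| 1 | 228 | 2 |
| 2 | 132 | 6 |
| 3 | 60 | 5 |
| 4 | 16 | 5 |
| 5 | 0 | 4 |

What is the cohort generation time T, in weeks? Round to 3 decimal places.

2.002

lx = nx/n0 = nx/400: 1, 0.57, 0.33, 0.15, 0.04, 0
lx·mx: 0, 1.14, 1.98, 0.75, 0.2, 0 → R0 = 4.07
x·lx·mx: 0, 1.14, 3.96, 2.25, 0.8, 0 → Σ = 8.15
T = 8.15 / 4.07 = 2.002457… → 2.002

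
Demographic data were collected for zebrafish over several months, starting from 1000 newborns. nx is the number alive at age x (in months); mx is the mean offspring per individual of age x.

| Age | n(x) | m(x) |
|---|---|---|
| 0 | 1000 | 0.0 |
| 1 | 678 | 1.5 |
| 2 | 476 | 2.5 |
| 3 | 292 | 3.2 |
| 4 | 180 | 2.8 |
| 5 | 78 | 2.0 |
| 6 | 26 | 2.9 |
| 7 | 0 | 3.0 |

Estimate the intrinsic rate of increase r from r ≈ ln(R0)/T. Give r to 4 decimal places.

0.5560

lx = nx/n0 = nx/1000: 1, 0.678, 0.476, 0.292, 0.18, 0.078, 0.026, 0
R0 = Σ lx·mx = 0 + 1.017 + 1.19 + 0.9344 + 0.504 + 0.156 + 0.0754 + 0 = 3.8768
Σ x·lx·mx = 9.4486; T = 9.4486/3.8768 = 2.43722…
r ≈ ln(R0)/T = ln(3.8768)/2.43722… = 0.555966… → 0.5560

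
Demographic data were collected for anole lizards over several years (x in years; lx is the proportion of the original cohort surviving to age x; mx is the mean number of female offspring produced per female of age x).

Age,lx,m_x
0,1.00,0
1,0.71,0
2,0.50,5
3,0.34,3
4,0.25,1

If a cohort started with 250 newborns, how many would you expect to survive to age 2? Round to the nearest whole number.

125

Expected survivors = N0 · l_2 = 250 × 0.50 = 125 → 125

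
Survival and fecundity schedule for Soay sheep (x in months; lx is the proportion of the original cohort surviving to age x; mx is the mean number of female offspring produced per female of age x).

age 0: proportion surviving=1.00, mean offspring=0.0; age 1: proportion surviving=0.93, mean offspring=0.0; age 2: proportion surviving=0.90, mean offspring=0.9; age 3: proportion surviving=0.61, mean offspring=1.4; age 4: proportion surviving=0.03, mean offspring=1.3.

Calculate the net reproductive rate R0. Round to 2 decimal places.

lx·mx by age: 0, 0, 0.81, 0.854, 0.039
R0 = Σ lx·mx = 1.703 → 1.70

1.70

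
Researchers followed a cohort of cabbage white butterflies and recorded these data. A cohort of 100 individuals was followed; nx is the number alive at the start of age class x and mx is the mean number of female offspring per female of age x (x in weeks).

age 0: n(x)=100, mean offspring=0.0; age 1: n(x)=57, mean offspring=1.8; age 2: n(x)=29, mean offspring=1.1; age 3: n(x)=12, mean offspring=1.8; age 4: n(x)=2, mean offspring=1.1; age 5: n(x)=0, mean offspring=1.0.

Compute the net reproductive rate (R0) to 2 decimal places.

1.58

lx = nx/n0 = nx/100: 1, 0.57, 0.29, 0.12, 0.02, 0
lx·mx by age: 0, 1.026, 0.319, 0.216, 0.022, 0
R0 = Σ lx·mx = 1.583 → 1.58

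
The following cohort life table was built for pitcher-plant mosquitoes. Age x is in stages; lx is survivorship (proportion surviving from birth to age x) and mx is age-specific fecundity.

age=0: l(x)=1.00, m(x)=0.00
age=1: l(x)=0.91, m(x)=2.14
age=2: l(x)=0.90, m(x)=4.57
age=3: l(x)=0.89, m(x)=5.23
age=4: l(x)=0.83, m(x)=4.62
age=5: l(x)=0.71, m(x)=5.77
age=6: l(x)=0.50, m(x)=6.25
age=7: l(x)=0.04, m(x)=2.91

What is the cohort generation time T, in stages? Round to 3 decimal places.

lx·mx: 0, 1.9474, 4.113, 4.6547, 3.8346, 4.0967, 3.125, 0.1164 → R0 = 21.8878
x·lx·mx: 0, 1.9474, 8.226, 13.9641, 15.3384, 20.4835, 18.75, 0.8148 → Σ = 79.5242
T = 79.5242 / 21.8878 = 3.633266… → 3.633

3.633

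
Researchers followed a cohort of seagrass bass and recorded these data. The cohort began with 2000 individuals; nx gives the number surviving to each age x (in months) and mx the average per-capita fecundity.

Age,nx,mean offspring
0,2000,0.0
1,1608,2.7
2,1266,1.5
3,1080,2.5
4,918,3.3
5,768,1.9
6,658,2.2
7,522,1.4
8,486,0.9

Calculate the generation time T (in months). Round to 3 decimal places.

3.300

lx = nx/n0 = nx/2000: 1, 0.804, 0.633, 0.54, 0.459, 0.384, 0.329, 0.261, 0.243
lx·mx: 0, 2.1708, 0.9495, 1.35, 1.5147, 0.7296, 0.7238, 0.3654, 0.2187 → R0 = 8.0225
x·lx·mx: 0, 2.1708, 1.899, 4.05, 6.0588, 3.648, 4.3428, 2.5578, 1.7496 → Σ = 26.4768
T = 26.4768 / 8.0225 = 3.300318… → 3.300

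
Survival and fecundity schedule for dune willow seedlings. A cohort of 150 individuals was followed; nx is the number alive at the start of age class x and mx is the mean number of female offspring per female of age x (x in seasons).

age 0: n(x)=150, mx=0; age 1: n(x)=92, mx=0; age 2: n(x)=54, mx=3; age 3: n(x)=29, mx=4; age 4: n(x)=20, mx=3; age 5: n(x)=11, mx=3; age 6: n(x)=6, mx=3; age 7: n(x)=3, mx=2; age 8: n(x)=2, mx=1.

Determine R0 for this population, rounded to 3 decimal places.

2.647

lx = nx/n0 = nx/150: 1, 0.61333…, 0.36, 0.19333…, 0.13333…, 0.07333…, 0.04, 0.02, 0.01333…
lx·mx by age: 0, 0, 1.08, 0.773333…, 0.4…, 0.22…, 0.12, 0.04, 0.013333…
R0 = Σ lx·mx = 2.646667… → 2.647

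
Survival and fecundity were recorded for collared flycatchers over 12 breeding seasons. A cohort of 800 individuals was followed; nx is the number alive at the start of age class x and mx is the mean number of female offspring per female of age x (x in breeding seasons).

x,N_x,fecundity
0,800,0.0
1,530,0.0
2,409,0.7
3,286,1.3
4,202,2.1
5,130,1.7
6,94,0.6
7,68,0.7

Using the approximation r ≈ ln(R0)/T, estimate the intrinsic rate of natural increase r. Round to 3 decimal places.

lx = nx/n0 = nx/800: 1, 0.6625, 0.51125, 0.3575, 0.2525, 0.1625, 0.1175, 0.085
R0 = Σ lx·mx = 0 + 0 + 0.35788… + 0.46475 + 0.53025 + 0.27625 + 0.0705 + 0.0595 = 1.759125
Σ x·lx·mx = 6.45175; T = 6.45175/1.759125 = 3.66759…
r ≈ ln(R0)/T = ln(1.759125)/3.66759… = 0.154… → 0.154

0.154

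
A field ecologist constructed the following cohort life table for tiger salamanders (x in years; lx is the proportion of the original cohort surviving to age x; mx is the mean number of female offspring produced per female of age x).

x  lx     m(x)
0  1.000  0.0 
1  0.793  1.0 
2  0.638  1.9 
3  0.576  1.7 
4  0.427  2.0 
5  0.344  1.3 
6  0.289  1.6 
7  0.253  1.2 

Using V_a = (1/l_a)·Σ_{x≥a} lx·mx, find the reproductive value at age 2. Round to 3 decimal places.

6.675

lx·mx for x ≥ 2: 1.2122, 0.9792, 0.854, 0.4472, 0.4624, 0.3036 → sum = 4.2586
V_2 = 4.2586 / l_2 = 4.2586 / 0.638 = 6.674922… → 6.675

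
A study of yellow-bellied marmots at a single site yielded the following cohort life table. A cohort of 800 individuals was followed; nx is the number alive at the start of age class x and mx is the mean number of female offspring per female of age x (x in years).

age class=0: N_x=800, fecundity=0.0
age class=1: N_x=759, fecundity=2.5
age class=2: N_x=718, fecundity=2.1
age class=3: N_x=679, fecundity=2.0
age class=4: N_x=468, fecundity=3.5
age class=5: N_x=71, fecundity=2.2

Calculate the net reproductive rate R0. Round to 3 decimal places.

8.197

lx = nx/n0 = nx/800: 1, 0.94875, 0.8975, 0.84875, 0.585, 0.08875
lx·mx by age: 0, 2.371875, 1.88475, 1.6975, 2.0475, 0.19525
R0 = Σ lx·mx = 8.196875 → 8.197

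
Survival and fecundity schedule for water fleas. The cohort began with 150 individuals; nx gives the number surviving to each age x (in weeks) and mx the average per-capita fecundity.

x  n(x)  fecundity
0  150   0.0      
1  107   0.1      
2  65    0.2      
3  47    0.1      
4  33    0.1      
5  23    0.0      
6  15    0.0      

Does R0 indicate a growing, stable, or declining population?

lx = nx/n0 = nx/150: 1, 0.71333…, 0.43333…, 0.31333…, 0.22, 0.15333…, 0.1
R0 = Σ lx·mx = 0 + 0.071333… + 0.086667… + 0.031333… + 0.022 + 0 + 0 = 0.211333…
R0 < 1, so the population is declining.

declining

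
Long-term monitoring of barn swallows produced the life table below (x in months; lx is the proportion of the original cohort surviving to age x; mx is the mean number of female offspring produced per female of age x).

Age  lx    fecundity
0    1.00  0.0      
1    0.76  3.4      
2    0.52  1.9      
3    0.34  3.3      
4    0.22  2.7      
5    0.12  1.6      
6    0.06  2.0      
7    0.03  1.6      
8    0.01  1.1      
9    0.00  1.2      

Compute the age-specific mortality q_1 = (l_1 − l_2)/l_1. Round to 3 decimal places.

0.316

q_1 = (l_1 − l_2) / l_1 = (0.76 − 0.52) / 0.76
     = 0.24 / 0.76 = 0.315789… → 0.316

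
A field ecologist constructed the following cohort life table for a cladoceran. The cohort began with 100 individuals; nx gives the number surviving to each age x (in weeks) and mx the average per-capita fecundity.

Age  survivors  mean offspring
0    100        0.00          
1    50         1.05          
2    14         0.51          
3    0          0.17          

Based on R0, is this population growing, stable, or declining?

declining

lx = nx/n0 = nx/100: 1, 0.5, 0.14, 0
R0 = Σ lx·mx = 0 + 0.525 + 0.0714 + 0 = 0.5964
R0 < 1, so the population is declining.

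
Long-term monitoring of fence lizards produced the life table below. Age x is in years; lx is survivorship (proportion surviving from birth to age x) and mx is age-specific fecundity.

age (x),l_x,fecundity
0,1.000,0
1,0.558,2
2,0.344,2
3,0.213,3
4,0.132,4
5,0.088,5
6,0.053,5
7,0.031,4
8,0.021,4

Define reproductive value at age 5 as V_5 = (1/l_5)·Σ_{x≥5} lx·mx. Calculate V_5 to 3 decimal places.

10.375

lx·mx for x ≥ 5: 0.44, 0.265, 0.124, 0.084 → sum = 0.913
V_5 = 0.913 / l_5 = 0.913 / 0.088 = 10.375 → 10.375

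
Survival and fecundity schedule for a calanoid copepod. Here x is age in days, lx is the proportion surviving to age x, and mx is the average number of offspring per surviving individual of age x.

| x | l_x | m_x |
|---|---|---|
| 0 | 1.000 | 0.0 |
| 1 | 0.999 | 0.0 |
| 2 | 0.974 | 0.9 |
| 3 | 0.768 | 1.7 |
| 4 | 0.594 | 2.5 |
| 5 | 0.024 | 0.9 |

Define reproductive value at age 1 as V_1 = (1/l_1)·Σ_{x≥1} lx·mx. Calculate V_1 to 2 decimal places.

lx·mx for x ≥ 1: 0, 0.8766, 1.3056, 1.485, 0.0216 → sum = 3.6888
V_1 = 3.6888 / l_1 = 3.6888 / 0.999 = 3.692492… → 3.69

3.69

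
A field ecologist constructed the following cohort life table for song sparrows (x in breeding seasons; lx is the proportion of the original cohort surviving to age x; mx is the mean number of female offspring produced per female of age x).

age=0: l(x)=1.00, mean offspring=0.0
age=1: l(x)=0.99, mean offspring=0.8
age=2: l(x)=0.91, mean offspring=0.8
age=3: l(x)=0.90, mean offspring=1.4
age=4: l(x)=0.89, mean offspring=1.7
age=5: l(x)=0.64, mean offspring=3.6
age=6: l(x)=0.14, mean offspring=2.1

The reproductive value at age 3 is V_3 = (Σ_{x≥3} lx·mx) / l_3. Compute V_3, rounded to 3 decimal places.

5.968

lx·mx for x ≥ 3: 1.26, 1.513, 2.304, 0.294 → sum = 5.371
V_3 = 5.371 / l_3 = 5.371 / 0.9 = 5.967778… → 5.968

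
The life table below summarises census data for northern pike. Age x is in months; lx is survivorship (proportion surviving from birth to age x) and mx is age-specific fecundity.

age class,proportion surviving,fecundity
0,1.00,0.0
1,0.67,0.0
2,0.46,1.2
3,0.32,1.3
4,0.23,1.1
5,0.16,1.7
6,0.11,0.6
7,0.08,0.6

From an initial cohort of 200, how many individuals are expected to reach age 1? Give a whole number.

134

Expected survivors = N0 · l_1 = 200 × 0.67 = 134 → 134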